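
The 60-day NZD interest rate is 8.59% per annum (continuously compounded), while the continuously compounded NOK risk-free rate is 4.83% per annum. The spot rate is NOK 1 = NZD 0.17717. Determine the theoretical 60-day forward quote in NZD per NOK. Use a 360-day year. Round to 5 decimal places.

0.17828

T = 60/360 years.
Growth of 1 NZD over T: e^(0.0859×60/360) = 1.0144196.
NOK accumulates by e^(0.0483×60/360) = 1.0080825.
Forward (NZD per NOK) = 0.17717 × 1.0144196 / 1.0080825 = 0.1782837.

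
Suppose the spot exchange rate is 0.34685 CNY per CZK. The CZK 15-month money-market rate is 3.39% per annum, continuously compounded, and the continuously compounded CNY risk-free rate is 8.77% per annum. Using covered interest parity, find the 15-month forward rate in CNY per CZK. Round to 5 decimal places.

T = 15/12 years.
CNY growth factor: e^(0.0877×15/12) = 1.1158595.
Growth of 1 CZK over T: e^(0.0339×15/12) = 1.0432856.
So F = 0.34685 × 1.1158595 / 1.0432856 = 0.3709779 (CNY/CZK).

0.37098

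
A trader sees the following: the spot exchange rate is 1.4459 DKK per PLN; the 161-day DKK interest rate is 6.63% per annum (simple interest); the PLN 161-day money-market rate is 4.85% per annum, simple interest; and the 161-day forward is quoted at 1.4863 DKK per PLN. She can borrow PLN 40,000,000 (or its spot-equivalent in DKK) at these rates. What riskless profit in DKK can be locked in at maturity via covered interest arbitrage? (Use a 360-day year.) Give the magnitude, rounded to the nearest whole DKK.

T = 161/360 years.
Keep in PLN, deliver into the forward: 40,000,000·1.0216902778·1.4863 = DKK 60,741,530.40.
Swap to DKK now, deposit: 40,000,000·1.4459·1.0296508333 = DKK 59,550,885.59.
The quoted forward overvalues PLN, so borrow DKK, buy PLN at spot, deposit the PLN at 4.85%, and sell the proceeds forward at 1.4863.
Arbitrage profit = |60,741,530.40 − 59,550,885.59| = DKK 1,190,645.

DKK 1,190,645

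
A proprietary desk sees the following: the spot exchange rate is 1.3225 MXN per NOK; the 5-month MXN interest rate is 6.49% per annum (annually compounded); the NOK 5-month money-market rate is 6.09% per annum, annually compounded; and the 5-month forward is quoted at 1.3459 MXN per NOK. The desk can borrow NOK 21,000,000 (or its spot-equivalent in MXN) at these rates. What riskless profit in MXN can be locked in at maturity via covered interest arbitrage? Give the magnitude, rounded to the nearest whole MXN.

T = 5/12 years.
Keep in NOK, deliver into the forward: 21,000,000·1.0249382175·1.3459 = MXN 28,968,751.29.
Swap to MXN now, deposit: 21,000,000·1.3225·1.0265466213 = MXN 28,509,766.04.
The quoted forward overvalues NOK, so borrow MXN, buy NOK at spot, deposit the NOK at 6.09%, and sell the proceeds forward at 1.3459.
Profit = 28,968,751.29 − 28,509,766.04 = MXN 458,985.

MXN 458,985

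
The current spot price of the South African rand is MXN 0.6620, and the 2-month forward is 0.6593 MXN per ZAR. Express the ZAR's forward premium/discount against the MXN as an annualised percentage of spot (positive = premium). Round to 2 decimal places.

T = 2/12 years.
Period premium: (0.6593 − 0.662)/0.662 = -0.0040785.
×(1/T) gives -2.45% p.a.

-2.45%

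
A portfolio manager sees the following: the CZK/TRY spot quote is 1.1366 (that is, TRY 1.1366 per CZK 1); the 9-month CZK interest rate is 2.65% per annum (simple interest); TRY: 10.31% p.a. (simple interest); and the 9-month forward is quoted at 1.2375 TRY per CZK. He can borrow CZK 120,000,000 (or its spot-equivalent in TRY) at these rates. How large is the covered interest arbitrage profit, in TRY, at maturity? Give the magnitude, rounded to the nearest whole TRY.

T = 9/12 years.
Route A — deposit CZK, sell forward: 120,000,000 × 1.019875 × 1.2375 = TRY 151,451,437.50.
Route B — convert at spot, deposit TRY: 120,000,000 × 1.1366 × 1.077325 = TRY 146,938,511.40.
The quoted forward overvalues CZK, so borrow TRY, buy CZK at spot, deposit the CZK at 2.65%, and sell the proceeds forward at 1.2375.
Profit = 151,451,437.50 − 146,938,511.40 = TRY 4,512,926.

TRY 4,512,926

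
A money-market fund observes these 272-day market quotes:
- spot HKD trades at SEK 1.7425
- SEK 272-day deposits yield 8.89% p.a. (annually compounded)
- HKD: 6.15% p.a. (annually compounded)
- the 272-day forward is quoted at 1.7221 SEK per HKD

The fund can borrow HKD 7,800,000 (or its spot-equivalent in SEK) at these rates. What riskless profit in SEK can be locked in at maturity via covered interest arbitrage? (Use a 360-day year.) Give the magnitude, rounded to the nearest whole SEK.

T = 272/360 years.
Invest the HKD and cover forward: 7,800,000 × 1.0461260069 × 1.7221 = SEK 14,051,962.05.
Convert at spot and invest in SEK: 7,800,000 × 1.7425 × 1.0664647058 = SEK 14,494,855.05.
The quoted forward undervalues HKD, so borrow HKD, convert to SEK at spot, deposit the SEK at 8.89%, and buy HKD forward at 1.7221 to cover the loan.
Profit = 14,494,855.05 − 14,051,962.05 = SEK 442,893.

SEK 442,893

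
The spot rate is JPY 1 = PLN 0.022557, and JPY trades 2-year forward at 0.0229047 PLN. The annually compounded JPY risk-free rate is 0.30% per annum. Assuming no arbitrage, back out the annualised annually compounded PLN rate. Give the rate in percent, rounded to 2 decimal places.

1.07%

T = 2 years.
CIP gives F = S · g_PLN/g_JPY, so g_PLN/g_JPY = 0.0229047/0.022557 = 1.0154143.
JPY growth factor: (1 + 0.0030)^2 = 1.006009.
That pins the PLN growth at 1.0215159.
Annualise: 1.0215159^(1/2) − 1 = 0.010701 = 1.07%.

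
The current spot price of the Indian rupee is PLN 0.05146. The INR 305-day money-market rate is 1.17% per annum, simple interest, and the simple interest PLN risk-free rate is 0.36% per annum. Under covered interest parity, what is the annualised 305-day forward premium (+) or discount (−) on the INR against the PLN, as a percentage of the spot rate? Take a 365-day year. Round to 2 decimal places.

-0.80%

T = 305/365 years.
No-arbitrage forward: 0.05146 × 1.0030082 / 1.0097767 = 0.05111507 PLN/INR.
(F − S)/S ÷ T = (0.05111507 − 0.05146)/0.05146/(305/365) = -0.008021 → -0.80%.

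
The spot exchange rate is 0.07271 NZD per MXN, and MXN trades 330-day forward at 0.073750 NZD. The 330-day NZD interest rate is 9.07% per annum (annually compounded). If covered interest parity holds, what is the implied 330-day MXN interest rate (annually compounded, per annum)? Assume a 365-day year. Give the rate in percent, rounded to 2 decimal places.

7.37%

T = 330/365 years.
By CIP, F/S equals the NZD-to-MXN growth ratio: 0.07375/0.07271 = 1.0143034.
NZD growth factor: (1 + 0.0907)^(330/365) = 1.0816574.
That pins the MXN growth at 1.0664042.
r = 1.0664042^(365/330) − 1 = 0.073701 → 7.37%.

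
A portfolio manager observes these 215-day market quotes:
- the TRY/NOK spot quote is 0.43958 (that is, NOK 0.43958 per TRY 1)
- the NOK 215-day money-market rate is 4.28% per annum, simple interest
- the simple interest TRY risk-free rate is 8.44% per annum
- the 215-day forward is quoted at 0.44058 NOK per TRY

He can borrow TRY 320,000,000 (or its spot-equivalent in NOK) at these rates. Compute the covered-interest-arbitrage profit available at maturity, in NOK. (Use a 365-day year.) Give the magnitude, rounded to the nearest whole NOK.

NOK 3,782,794

T = 215/365 years.
Keep in TRY, deliver into the forward: 320,000,000·1.04971506849·0.44058 = NOK 147,994,708.76.
Swap to NOK now, deposit: 320,000,000·0.43958·1.0252109589 = NOK 144,211,914.66.
The quoted forward overvalues TRY, so borrow NOK, buy TRY at spot, deposit the TRY at 8.44%, and sell the proceeds forward at 0.44058.
Arbitrage profit = |147,994,708.76 − 144,211,914.66| = NOK 3,782,794.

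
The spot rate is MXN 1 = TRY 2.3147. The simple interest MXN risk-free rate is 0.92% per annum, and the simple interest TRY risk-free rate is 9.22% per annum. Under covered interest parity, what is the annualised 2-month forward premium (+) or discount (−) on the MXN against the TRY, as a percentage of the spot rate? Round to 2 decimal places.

+8.29%

T = 2/12 years.
CIP forward (TRY per MXN) = 2.3147 × 1.0153667/1.0015333 = 2.3466711.
Annualised premium = (F − S)/S × (1/T) = (2.3466711 − 2.3147)/2.3147 ÷ (2/12) = 8.29%.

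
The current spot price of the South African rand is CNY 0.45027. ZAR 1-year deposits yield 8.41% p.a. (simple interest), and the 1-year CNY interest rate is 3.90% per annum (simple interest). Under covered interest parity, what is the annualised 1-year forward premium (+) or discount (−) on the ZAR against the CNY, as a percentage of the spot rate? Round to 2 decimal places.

T = 1 year.
CIP forward (CNY per ZAR) = 0.45027 × 1.039000/1.084100 = 0.43153817.
(F − S)/S ÷ T = (0.43153817 − 0.45027)/0.45027/1 = -0.041601 → -4.16%.

-4.16%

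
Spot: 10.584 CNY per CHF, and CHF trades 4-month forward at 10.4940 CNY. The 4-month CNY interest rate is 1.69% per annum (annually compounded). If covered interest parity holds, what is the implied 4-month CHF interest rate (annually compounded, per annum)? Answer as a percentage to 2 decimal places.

T = 4/12 years.
F/S = 10.494/10.584 = 0.9914966 = (growth of CNY) / (growth of CHF).
The CNY side grows by (1 + 0.0169)^(4/12) = 1.0056019.
Hence g_CHF = 1.0142263.
Annualise: 1.0142263^(12/4) − 1 = 0.043289 = 4.33%.

4.33%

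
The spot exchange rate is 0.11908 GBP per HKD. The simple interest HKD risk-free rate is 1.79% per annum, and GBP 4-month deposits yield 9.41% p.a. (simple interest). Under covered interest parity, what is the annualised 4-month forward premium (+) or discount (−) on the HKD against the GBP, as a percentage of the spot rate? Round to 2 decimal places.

T = 4/12 years.
F = S · g_GBP/g_HKD = 0.11908 × 1.0313667/1.0059667 = 0.12208669.
Annualised premium = (F − S)/S × (1/T) = (0.12208669 − 0.11908)/0.11908 ÷ (4/12) = 7.57%.

+7.57%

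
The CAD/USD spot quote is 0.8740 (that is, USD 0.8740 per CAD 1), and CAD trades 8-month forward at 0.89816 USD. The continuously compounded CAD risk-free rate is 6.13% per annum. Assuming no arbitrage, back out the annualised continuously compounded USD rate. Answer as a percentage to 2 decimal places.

10.22%

T = 8/12 years.
F/S = 0.89816/0.874 = 1.0276430 = (growth of USD) / (growth of CAD).
CAD growth factor: e^(0.0613×8/12) = 1.0417132.
That pins the USD growth at 1.0705093.
r = ln(1.0705093)/(8/12) = 0.102202 → 10.22%.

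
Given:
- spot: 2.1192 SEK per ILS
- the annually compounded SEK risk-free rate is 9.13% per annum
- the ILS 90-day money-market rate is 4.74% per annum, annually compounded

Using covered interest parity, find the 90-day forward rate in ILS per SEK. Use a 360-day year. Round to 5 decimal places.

T = 90/360 years.
SEK growth factor: (1 + 0.0913)^(90/360) = 1.0220827.
Growth of 1 ILS over T: (1 + 0.0474)^(90/360) = 1.011645.
Forward (SEK per ILS) = 2.1192 × 1.0220827 / 1.011645 = 2.141065.
Invert for ILS per SEK: 1 / 2.141065 = 0.46706.

0.46706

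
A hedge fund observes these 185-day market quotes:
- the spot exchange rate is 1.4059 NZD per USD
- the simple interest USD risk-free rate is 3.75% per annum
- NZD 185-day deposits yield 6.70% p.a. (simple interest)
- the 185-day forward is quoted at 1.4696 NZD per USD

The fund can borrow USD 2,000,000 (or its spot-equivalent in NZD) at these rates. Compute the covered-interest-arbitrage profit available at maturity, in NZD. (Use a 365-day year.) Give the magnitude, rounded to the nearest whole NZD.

NZD 87,779

T = 185/365 years.
Route A — deposit USD, sell forward: 2,000,000 × 1.019006849 × 1.4696 = NZD 2,995,064.93.
Route B — convert at spot, deposit NZD: 2,000,000 × 1.4059 × 1.033958904 = NZD 2,907,285.65.
The quoted forward overvalues USD, so borrow NZD, buy USD at spot, deposit the USD at 3.75%, and sell the proceeds forward at 1.4696.
Arbitrage profit = |2,995,064.93 − 2,907,285.65| = NZD 87,779.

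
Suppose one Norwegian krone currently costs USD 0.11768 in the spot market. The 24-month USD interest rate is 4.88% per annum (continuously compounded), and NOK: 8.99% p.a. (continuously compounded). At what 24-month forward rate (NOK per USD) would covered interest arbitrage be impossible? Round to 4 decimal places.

T = 2 years.
USD growth factor: e^(0.0488×2) = 1.1025217.
NOK growth factor: e^(0.0899×2) = 1.1969779.
So F = 0.11768 × 1.1025217 / 1.1969779 = 0.1083936 (USD/NOK).
Invert for NOK per USD: 1 / 0.1083936 = 9.2256.

9.2256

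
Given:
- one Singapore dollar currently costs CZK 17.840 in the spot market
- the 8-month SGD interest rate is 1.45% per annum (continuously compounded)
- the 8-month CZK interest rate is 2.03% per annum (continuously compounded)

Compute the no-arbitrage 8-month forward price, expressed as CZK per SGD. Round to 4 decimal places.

T = 8/12 years.
CZK accumulates by e^(0.0203×8/12) = 1.01362532.
SGD accumulates by e^(0.0145×8/12) = 1.00971354.
So F = 17.84 × 1.01362532 / 1.00971354 = 17.909115 (CZK/SGD).

17.9091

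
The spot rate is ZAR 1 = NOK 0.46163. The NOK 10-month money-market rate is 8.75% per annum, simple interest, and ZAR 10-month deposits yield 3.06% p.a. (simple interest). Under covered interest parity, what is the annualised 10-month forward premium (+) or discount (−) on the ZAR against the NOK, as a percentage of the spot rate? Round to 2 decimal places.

T = 10/12 years.
F = S · g_NOK/g_ZAR = 0.46163 × 1.0729167/1.025500 = 0.48297468.
(F − S)/S ÷ T = (0.48297468 − 0.46163)/0.46163/(10/12) = 0.055485 → 5.55%.

+5.55%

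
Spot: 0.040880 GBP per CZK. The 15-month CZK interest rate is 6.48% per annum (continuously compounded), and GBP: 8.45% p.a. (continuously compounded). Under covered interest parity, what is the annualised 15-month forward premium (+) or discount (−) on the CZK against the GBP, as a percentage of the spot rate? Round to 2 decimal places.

T = 15/12 years.
No-arbitrage forward: 0.04088 × 1.111405 / 1.0843709 = 0.041899166 GBP/CZK.
(F − S)/S ÷ T = (0.041899166 − 0.04088)/0.04088/(15/12) = 0.019945 → 1.99%.

+1.99%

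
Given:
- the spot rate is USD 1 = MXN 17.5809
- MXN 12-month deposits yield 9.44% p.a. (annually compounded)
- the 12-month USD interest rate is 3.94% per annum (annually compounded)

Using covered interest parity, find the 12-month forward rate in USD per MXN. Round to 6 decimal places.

0.054021

T = 1 year.
Growth of 1 MXN over T: (1 + 0.0944)^1 = 1.094400.
USD growth factor: (1 + 0.0394)^1 = 1.039400.
CIP: F = S · (grow MXN)/(grow USD) = 17.5809 × 1.094400/1.039400 = 18.51120 MXN per USD.
Quoted the other way: 1/18.51120 = 0.054021 USD per MXN.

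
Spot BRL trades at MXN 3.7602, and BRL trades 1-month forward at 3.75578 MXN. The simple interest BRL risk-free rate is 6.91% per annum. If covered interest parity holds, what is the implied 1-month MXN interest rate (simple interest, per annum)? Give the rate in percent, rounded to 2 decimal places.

5.49%

T = 1/12 years.
By CIP, F/S equals the MXN-to-BRL growth ratio: 3.75578/3.7602 = 0.9988245.
BRL growth factor: 1 + 0.0691×1/12 = 1.0057583.
Hence g_MXN = 1.004576.
(1.004576 − 1)/T = 0.054912, i.e. 5.49%.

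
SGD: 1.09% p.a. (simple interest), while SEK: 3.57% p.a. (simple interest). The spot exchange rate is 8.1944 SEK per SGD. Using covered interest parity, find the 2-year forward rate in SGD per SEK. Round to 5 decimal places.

0.11639

T = 2 years.
SEK accumulates by 1 + 0.0357×2 = 1.071400.
SGD accumulates by 1 + 0.0109×2 = 1.021800.
CIP: F = S · (grow SEK)/(grow SGD) = 8.1944 × 1.071400/1.021800 = 8.592171 SEK per SGD.
Invert for SGD per SEK: 1 / 8.592171 = 0.11639.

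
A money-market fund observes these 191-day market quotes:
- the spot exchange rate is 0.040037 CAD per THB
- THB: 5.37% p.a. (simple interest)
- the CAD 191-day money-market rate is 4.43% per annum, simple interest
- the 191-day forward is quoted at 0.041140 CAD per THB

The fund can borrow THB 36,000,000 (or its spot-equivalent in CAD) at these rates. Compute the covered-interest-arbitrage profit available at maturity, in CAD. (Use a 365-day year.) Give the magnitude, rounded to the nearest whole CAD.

T = 191/365 years.
Invest the THB and cover forward: 36,000,000 × 1.028100548 × 0.041140 = CAD 1,522,658.04.
Convert at spot and invest in CAD: 36,000,000 × 0.040037 × 1.023181644 = CAD 1,474,744.45.
The quoted forward overvalues THB, so borrow CAD, buy THB at spot, deposit the THB at 5.37%, and sell the proceeds forward at 0.041140.
Profit = 1,522,658.04 − 1,474,744.45 = CAD 47,914.

CAD 47,914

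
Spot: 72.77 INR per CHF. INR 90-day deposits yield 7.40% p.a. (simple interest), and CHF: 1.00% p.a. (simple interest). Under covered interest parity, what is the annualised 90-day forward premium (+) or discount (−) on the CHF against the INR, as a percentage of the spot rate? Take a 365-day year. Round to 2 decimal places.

T = 90/365 years.
No-arbitrage forward: 72.77 × 1.0182466 / 1.0024658 = 73.91554 INR/CHF.
Annualised premium = (F − S)/S × (1/T) = (73.91554 − 72.77)/72.77 ÷ (90/365) = 6.38%.

+6.38%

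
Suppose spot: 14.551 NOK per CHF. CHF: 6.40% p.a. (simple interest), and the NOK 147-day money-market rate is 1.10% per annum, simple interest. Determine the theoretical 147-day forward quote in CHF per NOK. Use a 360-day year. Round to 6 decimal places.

T = 147/360 years.
Growth of 1 NOK over T: 1 + 0.0110×147/360 = 1.0044917.
CHF accumulates by 1 + 0.0640×147/360 = 1.0261333.
CIP: F = S · (grow NOK)/(grow CHF) = 14.551 × 1.0044917/1.0261333 = 14.24411 NOK per CHF.
Quoted the other way: 1/14.24411 = 0.070204 CHF per NOK.

0.070204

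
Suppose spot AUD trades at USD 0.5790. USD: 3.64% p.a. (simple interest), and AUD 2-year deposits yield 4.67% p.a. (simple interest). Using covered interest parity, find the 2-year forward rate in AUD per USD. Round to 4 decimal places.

1.7603

T = 2 years.
USD accumulates by 1 + 0.0364×2 = 1.072800.
AUD growth factor: 1 + 0.0467×2 = 1.093400.
So F = 0.579 × 1.072800 / 1.093400 = 0.5680915 (USD/AUD).
Invert for AUD per USD: 1 / 0.5680915 = 1.7603.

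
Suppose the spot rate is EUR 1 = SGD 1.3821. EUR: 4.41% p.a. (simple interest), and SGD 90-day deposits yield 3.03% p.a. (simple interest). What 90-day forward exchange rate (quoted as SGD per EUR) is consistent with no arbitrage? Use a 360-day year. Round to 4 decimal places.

1.3774

T = 90/360 years.
SGD accumulates by 1 + 0.0303×90/360 = 1.007575.
Growth of 1 EUR over T: 1 + 0.0441×90/360 = 1.011025.
CIP: F = S · (grow SGD)/(grow EUR) = 1.3821 × 1.007575/1.011025 = 1.377384 SGD per EUR.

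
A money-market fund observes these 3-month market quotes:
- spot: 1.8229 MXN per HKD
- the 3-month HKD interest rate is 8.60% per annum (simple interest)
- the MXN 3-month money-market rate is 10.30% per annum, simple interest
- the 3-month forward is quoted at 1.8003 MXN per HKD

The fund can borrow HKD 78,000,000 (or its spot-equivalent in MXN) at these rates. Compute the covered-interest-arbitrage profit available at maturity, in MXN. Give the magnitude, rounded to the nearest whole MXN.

T = 3/12 years.
Invest the HKD and cover forward: 78,000,000 × 1.021500 × 1.8003 = MXN 143,442,503.10.
Convert at spot and invest in MXN: 78,000,000 × 1.8229 × 1.025750 = MXN 145,847,494.65.
The quoted forward undervalues HKD, so borrow HKD, convert to MXN at spot, deposit the MXN at 10.30%, and buy HKD forward at 1.8003 to cover the loan.
Arbitrage profit = |143,442,503.10 − 145,847,494.65| = MXN 2,404,992.

MXN 2,404,992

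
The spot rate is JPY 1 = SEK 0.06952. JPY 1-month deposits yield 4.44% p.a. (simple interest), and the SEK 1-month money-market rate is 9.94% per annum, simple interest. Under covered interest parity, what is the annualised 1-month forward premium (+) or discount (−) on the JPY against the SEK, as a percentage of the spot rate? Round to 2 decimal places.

+5.48%

T = 1/12 years.
No-arbitrage forward: 0.06952 × 1.0082833 / 1.003700 = 0.06983746 SEK/JPY.
(F − S)/S ÷ T = (0.06983746 − 0.06952)/0.06952/(1/12) = 0.054797 → 5.48%.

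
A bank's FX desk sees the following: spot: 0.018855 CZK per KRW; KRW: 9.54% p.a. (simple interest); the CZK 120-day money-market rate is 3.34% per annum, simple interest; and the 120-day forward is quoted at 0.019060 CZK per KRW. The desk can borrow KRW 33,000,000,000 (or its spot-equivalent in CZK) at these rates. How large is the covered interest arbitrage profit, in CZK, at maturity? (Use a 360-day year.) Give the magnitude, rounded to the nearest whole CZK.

T = 120/360 years.
Route A — deposit KRW, sell forward: 33,000,000,000 × 1.031800 × 0.019060 = CZK 648,981,564.00.
Route B — convert at spot, deposit CZK: 33,000,000,000 × 0.018855 × 1.01113333333 = CZK 629,142,327.00.
The quoted forward overvalues KRW, so borrow CZK, buy KRW at spot, deposit the KRW at 9.54%, and sell the proceeds forward at 0.019060.
The gap between the two covered legs is CZK 19,839,237.

CZK 19,839,237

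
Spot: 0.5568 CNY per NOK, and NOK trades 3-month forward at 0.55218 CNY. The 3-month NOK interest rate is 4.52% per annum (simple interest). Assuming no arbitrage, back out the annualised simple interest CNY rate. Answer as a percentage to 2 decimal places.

1.16%

T = 3/12 years.
F/S = 0.55218/0.5568 = 0.9917026 = (growth of CNY) / (growth of NOK).
NOK growth factor: 1 + 0.0452×3/12 = 1.011300.
That pins the CNY growth at 1.0029088.
r = (1.0029088 − 1)/(3/12) = 0.011635 → 1.16%.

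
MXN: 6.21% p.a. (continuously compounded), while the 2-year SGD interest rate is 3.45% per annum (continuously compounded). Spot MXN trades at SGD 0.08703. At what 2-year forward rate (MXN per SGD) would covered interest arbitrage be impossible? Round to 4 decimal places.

T = 2 years.
Growth of 1 SGD over T: e^(0.0345×2) = 1.07143621.
Growth of 1 MXN over T: e^(0.0621×2) = 1.1322423.
So F = 0.08703 × 1.07143621 / 1.1322423 = 0.082356129 (SGD/MXN).
Invert for MXN per SGD: 1 / 0.082356129 = 12.1424.

12.1424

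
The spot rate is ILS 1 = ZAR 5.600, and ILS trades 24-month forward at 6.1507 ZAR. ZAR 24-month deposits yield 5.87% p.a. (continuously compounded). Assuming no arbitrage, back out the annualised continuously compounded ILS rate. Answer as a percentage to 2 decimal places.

1.18%

T = 2 years.
CIP gives F = S · g_ZAR/g_ILS, so g_ZAR/g_ILS = 6.1507/5.6 = 1.0983393.
ZAR growth factor: e^(0.0587×2) = 1.1245692.
Hence g_ILS = 1.0238814.
r = ln(1.0238814)/2 = 0.011800 → 1.18%.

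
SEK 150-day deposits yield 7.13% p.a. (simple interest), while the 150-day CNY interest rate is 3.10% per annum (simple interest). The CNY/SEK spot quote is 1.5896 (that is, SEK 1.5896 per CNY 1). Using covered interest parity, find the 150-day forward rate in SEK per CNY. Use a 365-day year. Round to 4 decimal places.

1.6156

T = 150/365 years.
SEK growth factor: 1 + 0.0713×150/365 = 1.0293014.
Growth of 1 CNY over T: 1 + 0.0310×150/365 = 1.0127397.
So F = 1.5896 × 1.0293014 / 1.0127397 = 1.615595 (SEK/CNY).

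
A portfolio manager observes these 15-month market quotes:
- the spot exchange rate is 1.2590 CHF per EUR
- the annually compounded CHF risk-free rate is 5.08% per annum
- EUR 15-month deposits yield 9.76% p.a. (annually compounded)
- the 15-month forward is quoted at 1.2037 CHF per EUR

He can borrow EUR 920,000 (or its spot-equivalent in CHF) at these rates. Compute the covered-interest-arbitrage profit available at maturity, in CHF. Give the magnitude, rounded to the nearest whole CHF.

T = 15/12 years.
Keep in EUR, deliver into the forward: 920,000·1.123453555·1.2037 = CHF 1,244,116.96.
Swap to CHF now, deposit: 920,000·1.2590·1.063898215 = CHF 1,232,292.02.
The quoted forward overvalues EUR, so borrow CHF, buy EUR at spot, deposit the EUR at 9.76%, and sell the proceeds forward at 1.2037.
Profit = 1,244,116.96 − 1,232,292.02 = CHF 11,825.

CHF 11,825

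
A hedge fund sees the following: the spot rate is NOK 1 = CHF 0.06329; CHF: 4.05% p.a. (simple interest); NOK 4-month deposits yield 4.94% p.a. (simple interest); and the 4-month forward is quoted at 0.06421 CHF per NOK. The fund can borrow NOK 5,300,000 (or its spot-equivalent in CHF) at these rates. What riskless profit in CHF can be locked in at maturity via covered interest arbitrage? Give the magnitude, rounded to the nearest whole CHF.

T = 4/12 years.
Invest the NOK and cover forward: 5,300,000 × 1.01646667 × 0.06421 = CHF 345,916.82.
Convert at spot and invest in CHF: 5,300,000 × 0.06329 × 1.013500 = CHF 339,965.40.
The quoted forward overvalues NOK, so borrow CHF, buy NOK at spot, deposit the NOK at 4.94%, and sell the proceeds forward at 0.06421.
The gap between the two covered legs is CHF 5,951.

CHF 5,951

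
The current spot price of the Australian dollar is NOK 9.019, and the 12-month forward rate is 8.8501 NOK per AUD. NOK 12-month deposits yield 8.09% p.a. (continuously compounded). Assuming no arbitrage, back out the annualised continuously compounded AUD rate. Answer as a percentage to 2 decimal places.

9.98%

T = 1 year.
By CIP, F/S equals the NOK-to-AUD growth ratio: 8.8501/9.019 = 0.9812729.
The NOK side grows by e^(0.0809×1) = 1.0842625.
So the AUD growth factor = 1.1049551.
r = ln(1.1049551)/1 = 0.099805 → 9.98%.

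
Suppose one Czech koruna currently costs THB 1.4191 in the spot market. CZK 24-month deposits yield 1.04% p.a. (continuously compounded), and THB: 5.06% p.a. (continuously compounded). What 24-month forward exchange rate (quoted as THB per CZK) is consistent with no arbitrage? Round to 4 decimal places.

T = 2 years.
THB growth factor: e^(0.0506×2) = 1.1064979.
CZK accumulates by e^(0.0104×2) = 1.0210178.
So F = 1.4191 × 1.1064979 / 1.0210178 = 1.537908 (THB/CZK).

1.5379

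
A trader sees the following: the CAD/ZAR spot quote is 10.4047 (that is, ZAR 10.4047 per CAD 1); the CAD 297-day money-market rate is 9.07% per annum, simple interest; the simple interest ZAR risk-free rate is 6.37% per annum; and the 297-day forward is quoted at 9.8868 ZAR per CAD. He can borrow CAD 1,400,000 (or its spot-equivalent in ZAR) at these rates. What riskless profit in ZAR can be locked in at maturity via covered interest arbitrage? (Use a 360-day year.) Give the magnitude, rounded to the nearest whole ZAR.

T = 297/360 years.
Route A — deposit CAD, sell forward: 1,400,000 × 1.0748275 × 9.8868 = ZAR 14,877,246.34.
Route B — convert at spot, deposit ZAR: 1,400,000 × 10.4047 × 1.0525525 = ZAR 15,332,090.20.
The quoted forward undervalues CAD, so borrow CAD, convert to ZAR at spot, deposit the ZAR at 6.37%, and buy CAD forward at 9.8868 to cover the loan.
The gap between the two covered legs is ZAR 454,844.

ZAR 454,844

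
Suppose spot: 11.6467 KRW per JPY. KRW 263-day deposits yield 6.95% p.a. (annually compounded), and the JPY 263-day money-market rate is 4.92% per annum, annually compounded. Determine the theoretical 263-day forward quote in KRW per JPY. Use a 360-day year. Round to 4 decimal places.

11.8109

T = 263/360 years.
Growth of 1 KRW over T: (1 + 0.0695)^(263/360) = 1.05031166.
Growth of 1 JPY over T: (1 + 0.0492)^(263/360) = 1.03570991.
CIP: F = S · (grow KRW)/(grow JPY) = 11.6467 × 1.05031166/1.03570991 = 11.810899 KRW per JPY.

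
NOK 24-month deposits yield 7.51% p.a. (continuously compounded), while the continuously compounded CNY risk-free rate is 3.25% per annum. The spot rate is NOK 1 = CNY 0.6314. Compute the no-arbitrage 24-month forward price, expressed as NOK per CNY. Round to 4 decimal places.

T = 2 years.
CNY growth factor: e^(0.0325×2) = 1.067159.
NOK accumulates by e^(0.0751×2) = 1.1620666.
Forward (CNY per NOK) = 0.6314 × 1.067159 / 1.1620666 = 0.5798327.
Invert for NOK per CNY: 1 / 0.5798327 = 1.7246.

1.7246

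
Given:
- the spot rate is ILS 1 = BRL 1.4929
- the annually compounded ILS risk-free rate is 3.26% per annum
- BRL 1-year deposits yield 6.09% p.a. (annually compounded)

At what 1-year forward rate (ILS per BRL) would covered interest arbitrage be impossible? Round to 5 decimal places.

0.65197

T = 1 year.
Growth of 1 BRL over T: (1 + 0.0609)^1 = 1.060900.
ILS growth factor: (1 + 0.0326)^1 = 1.032600.
CIP: F = S · (grow BRL)/(grow ILS) = 1.4929 × 1.060900/1.032600 = 1.533815 BRL per ILS.
Invert for ILS per BRL: 1 / 1.533815 = 0.65197.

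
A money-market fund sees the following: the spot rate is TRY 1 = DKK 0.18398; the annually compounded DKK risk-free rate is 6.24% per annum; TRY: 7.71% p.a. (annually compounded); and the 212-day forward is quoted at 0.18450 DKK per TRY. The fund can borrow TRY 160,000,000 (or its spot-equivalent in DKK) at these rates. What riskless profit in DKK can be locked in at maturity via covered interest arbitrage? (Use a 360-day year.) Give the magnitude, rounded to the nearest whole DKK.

T = 212/360 years.
Invest the TRY and cover forward: 160,000,000 × 1.0447087093 × 0.18450 = DKK 30,839,801.10.
Convert at spot and invest in DKK: 160,000,000 × 0.18398 × 1.0362886645 = DKK 30,505,022.16.
The quoted forward overvalues TRY, so borrow DKK, buy TRY at spot, deposit the TRY at 7.71%, and sell the proceeds forward at 0.18450.
Profit = 30,839,801.10 − 30,505,022.16 = DKK 334,779.

DKK 334,779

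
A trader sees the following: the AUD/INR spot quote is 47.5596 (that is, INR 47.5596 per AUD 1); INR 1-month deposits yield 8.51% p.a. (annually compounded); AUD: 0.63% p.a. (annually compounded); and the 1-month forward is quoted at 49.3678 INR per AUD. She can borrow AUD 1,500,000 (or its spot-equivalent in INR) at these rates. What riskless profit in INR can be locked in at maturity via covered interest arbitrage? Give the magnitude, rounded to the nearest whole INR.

T = 1/12 years.
Invest the AUD and cover forward: 1,500,000 × 1.0005234901 × 49.3678 = INR 74,090,465.33.
Convert at spot and invest in INR: 1,500,000 × 47.5596 × 1.0068292259 = INR 71,826,592.88.
The quoted forward overvalues AUD, so borrow INR, buy AUD at spot, deposit the AUD at 0.63%, and sell the proceeds forward at 49.3678.
The gap between the two covered legs is INR 2,263,872.

INR 2,263,872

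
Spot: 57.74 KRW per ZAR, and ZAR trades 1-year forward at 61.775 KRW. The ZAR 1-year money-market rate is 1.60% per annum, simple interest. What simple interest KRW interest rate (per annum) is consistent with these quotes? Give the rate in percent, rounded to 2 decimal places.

8.70%

T = 1 year.
By CIP, F/S equals the KRW-to-ZAR growth ratio: 61.775/57.74 = 1.0698822.
ZAR growth factor: 1 + 0.0160×1 = 1.016000.
Hence g_KRW = 1.0870003.
r = (1.0870003 − 1)/1 = 0.087000 → 8.70%.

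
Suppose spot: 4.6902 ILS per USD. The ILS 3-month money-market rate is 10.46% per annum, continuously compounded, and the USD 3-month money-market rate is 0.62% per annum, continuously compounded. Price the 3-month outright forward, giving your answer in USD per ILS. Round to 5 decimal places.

T = 3/12 years.
Growth of 1 ILS over T: e^(0.1046×3/12) = 1.0264949.
USD accumulates by e^(0.0062×3/12) = 1.0015512.
Forward (ILS per USD) = 4.6902 × 1.0264949 / 1.0015512 = 4.807010.
Quoted the other way: 1/4.807010 = 0.20803 USD per ILS.

0.20803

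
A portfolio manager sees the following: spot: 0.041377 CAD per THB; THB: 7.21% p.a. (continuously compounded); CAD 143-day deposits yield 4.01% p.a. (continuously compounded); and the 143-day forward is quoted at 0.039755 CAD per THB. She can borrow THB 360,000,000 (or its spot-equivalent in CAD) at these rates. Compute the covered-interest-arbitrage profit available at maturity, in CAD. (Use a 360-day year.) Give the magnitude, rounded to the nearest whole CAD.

CAD 407,276

T = 143/360 years.
Keep in THB, deliver into the forward: 360,000,000·1.0290537825·0.039755 = CAD 14,727,611.92.
Swap to CAD now, deposit: 360,000,000·0.041377·1.0160561477 = CAD 15,134,887.88.
The quoted forward undervalues THB, so borrow THB, convert to CAD at spot, deposit the CAD at 4.01%, and buy THB forward at 0.039755 to cover the loan.
The gap between the two covered legs is CAD 407,276.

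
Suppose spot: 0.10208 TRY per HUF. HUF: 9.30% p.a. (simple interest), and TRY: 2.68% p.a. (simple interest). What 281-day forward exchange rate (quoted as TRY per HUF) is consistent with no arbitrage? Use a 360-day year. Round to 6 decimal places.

T = 281/360 years.
TRY accumulates by 1 + 0.0268×281/360 = 1.0209189.
Growth of 1 HUF over T: 1 + 0.0930×281/360 = 1.0725917.
CIP: F = S · (grow TRY)/(grow HUF) = 0.10208 × 1.0209189/1.0725917 = 0.09716223 TRY per HUF.

0.097162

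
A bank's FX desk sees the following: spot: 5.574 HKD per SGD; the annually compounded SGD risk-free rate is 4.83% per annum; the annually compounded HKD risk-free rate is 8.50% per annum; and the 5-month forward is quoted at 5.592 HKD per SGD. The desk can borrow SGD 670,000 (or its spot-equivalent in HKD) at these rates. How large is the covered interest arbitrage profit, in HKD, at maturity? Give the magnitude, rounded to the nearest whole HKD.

T = 5/12 years.
Route A — deposit SGD, sell forward: 670,000 × 1.019848498 × 5.592 = HKD 3,821,005.18.
Route B — convert at spot, deposit HKD: 670,000 × 5.574 × 1.03457598 = HKD 3,863,706.76.
The quoted forward undervalues SGD, so borrow SGD, convert to HKD at spot, deposit the HKD at 8.50%, and buy SGD forward at 5.592 to cover the loan.
The gap between the two covered legs is HKD 42,702.

HKD 42,702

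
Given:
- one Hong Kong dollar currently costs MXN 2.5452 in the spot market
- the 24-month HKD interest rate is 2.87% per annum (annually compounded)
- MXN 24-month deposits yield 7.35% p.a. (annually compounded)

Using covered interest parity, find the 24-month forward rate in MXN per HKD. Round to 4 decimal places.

T = 2 years.
MXN accumulates by (1 + 0.0735)^2 = 1.1524022.
HKD growth factor: (1 + 0.0287)^2 = 1.0582237.
CIP: F = S · (grow MXN)/(grow HKD) = 2.5452 × 1.1524022/1.0582237 = 2.771715 MXN per HKD.

2.7717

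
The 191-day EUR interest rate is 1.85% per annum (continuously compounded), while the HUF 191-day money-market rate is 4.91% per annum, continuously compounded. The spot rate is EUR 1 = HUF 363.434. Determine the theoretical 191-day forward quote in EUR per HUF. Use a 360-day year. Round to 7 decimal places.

T = 191/360 years.
Growth of 1 HUF over T: e^(0.0491×191/360) = 1.0263926.
EUR accumulates by e^(0.0185×191/360) = 1.0098636.
So F = 363.434 × 1.0263926 / 1.0098636 = 369.3825 (HUF/EUR).
Quoted the other way: 1/369.3825 = 0.0027072 EUR per HUF.

0.0027072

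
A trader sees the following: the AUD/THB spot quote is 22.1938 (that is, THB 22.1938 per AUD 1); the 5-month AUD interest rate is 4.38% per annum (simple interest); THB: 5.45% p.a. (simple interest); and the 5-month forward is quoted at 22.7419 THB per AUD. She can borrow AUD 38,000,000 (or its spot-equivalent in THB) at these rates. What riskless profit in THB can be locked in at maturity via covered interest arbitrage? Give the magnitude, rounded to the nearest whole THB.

T = 5/12 years.
Keep in AUD, deliver into the forward: 38,000,000·1.018250·22.7419 = THB 879,963,707.65.
Swap to THB now, deposit: 38,000,000·22.1938·1.02270833333 = THB 862,515,799.91.
The quoted forward overvalues AUD, so borrow THB, buy AUD at spot, deposit the AUD at 4.38%, and sell the proceeds forward at 22.7419.
Arbitrage profit = |879,963,707.65 − 862,515,799.91| = THB 17,447,908.

THB 17,447,908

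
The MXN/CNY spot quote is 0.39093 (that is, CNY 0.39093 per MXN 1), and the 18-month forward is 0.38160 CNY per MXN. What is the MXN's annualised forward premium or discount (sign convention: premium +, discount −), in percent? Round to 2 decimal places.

-1.59%

T = 18/12 years.
Period premium: (0.38160 − 0.39093)/0.39093 = -0.0238662.
Per annum: -0.0238662 / (18/12) = -0.015911 = -1.59%.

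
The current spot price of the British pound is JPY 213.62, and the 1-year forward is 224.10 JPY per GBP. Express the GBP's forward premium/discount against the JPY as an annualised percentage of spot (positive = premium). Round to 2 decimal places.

+4.91%

T = 1 year.
Period premium: (224.10 − 213.62)/213.62 = 0.0490591.
Annualise by dividing by T: 0.0490591 / 1 = 0.049059 → 4.91%.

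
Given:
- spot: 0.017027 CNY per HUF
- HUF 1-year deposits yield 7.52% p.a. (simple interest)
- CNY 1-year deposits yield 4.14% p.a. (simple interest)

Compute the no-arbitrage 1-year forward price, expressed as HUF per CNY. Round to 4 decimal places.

60.6364

T = 1 year.
CNY growth factor: 1 + 0.0414×1 = 1.041400.
HUF accumulates by 1 + 0.0752×1 = 1.075200.
So F = 0.017027 × 1.041400 / 1.075200 = 0.016491739 (CNY/HUF).
Invert for HUF per CNY: 1 / 0.016491739 = 60.6364.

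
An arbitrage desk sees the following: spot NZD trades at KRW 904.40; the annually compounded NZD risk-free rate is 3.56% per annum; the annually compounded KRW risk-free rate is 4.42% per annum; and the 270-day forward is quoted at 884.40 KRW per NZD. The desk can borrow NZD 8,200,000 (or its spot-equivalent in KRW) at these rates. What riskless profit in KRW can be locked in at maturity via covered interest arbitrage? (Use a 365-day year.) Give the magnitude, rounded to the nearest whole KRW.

KRW 214,999,619

T = 270/365 years.
Route A — deposit NZD, sell forward: 8,200,000 × 1.026214031975 × 884.40 = KRW 7,442,186,257.01.
Route B — convert at spot, deposit KRW: 8,200,000 × 904.40 × 1.032511229141 = KRW 7,657,185,876.21.
The quoted forward undervalues NZD, so borrow NZD, convert to KRW at spot, deposit the KRW at 4.42%, and buy NZD forward at 884.40 to cover the loan.
The gap between the two covered legs is KRW 214,999,619.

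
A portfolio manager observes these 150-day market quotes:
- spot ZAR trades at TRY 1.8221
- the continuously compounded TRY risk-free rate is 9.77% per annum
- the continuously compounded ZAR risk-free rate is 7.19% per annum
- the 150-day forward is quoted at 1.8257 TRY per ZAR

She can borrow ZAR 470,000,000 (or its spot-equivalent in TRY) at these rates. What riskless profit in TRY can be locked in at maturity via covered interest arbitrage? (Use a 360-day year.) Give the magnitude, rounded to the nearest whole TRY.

T = 150/360 years.
Route A — deposit ZAR, sell forward: 470,000,000 × 1.03041159924 × 1.8257 = TRY 884,174,554.66.
Route B — convert at spot, deposit TRY: 470,000,000 × 1.8221 × 1.04154827633 = TRY 891,968,403.72.
The quoted forward undervalues ZAR, so borrow ZAR, convert to TRY at spot, deposit the TRY at 9.77%, and buy ZAR forward at 1.8257 to cover the loan.
The gap between the two covered legs is TRY 7,793,849.

TRY 7,793,849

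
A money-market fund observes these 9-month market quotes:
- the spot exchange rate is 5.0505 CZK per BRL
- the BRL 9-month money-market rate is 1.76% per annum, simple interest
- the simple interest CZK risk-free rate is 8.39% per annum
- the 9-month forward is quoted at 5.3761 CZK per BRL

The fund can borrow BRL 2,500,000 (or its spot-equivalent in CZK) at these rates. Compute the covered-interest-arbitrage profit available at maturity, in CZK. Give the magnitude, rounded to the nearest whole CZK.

CZK 196,905

T = 9/12 years.
Route A — deposit BRL, sell forward: 2,500,000 × 1.013200 × 5.3761 = CZK 13,617,661.30.
Route B — convert at spot, deposit CZK: 2,500,000 × 5.0505 × 1.062925 = CZK 13,420,756.78.
The quoted forward overvalues BRL, so borrow CZK, buy BRL at spot, deposit the BRL at 1.76%, and sell the proceeds forward at 5.3761.
Profit = 13,617,661.30 − 13,420,756.78 = CZK 196,905.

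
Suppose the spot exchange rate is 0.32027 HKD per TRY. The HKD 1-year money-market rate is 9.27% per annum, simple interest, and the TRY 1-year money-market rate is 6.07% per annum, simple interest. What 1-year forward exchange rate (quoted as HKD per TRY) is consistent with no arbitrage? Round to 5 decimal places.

0.32993

T = 1 year.
Growth of 1 HKD over T: 1 + 0.0927×1 = 1.092700.
TRY growth factor: 1 + 0.0607×1 = 1.060700.
Forward (HKD per TRY) = 0.32027 × 1.092700 / 1.060700 = 0.3299321.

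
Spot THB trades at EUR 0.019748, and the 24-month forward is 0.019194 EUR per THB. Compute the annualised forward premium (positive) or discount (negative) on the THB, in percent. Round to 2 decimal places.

T = 2 years.
THB trades forward at -2.80535% vs spot over the period.
Per annum: -0.0280535 / 2 = -0.014027 = -1.40%.

-1.40%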